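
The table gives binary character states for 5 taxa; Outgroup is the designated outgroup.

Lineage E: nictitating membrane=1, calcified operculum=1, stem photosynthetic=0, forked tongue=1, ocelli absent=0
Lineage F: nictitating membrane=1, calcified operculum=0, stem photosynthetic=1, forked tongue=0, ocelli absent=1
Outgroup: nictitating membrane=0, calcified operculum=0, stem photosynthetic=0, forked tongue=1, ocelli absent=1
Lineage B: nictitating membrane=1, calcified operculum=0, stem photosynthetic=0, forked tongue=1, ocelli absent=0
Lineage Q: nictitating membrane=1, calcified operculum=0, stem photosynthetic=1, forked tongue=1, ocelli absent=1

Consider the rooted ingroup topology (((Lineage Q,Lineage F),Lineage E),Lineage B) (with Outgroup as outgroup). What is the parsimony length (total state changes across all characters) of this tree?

6

Map each character onto (((Lineage Q,Lineage F),Lineage E),Lineage B) (rooted by Outgroup) and count the minimum state changes it requires (Fitch parsimony):
nictitating membrane: 1; calcified operculum: 1; stem photosynthetic: 1; forked tongue: 1; ocelli absent: 2.
Total tree length = 6.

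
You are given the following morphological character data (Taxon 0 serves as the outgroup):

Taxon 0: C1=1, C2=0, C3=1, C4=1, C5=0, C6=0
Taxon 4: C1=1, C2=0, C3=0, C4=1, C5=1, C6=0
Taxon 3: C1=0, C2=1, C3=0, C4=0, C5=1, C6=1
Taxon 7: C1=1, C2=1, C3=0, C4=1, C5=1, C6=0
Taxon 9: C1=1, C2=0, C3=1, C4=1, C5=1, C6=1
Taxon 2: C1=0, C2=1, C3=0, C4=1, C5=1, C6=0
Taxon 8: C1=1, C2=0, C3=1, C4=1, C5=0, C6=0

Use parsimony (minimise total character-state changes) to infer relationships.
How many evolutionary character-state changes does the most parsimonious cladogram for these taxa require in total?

Character polarity is set by the outgroup: the derived state is whichever differs from the outgroup's state, so for C1, C3, C4 the derived state is '0', and for the remaining characters it is '1'.
C1 (derived state '0') is shared by Taxon 2 and Taxon 3 — a synapomorphy uniting that clade.
Only Taxon 2, Taxon 3, and Taxon 7 show the derived state '1' for C2, supporting them as a clade.
C3 (derived state '0') is shared by Taxon 2, Taxon 3, Taxon 4, and Taxon 7 — a synapomorphy uniting that clade.
C4 (derived state '0') is unique to Taxon 3 (autapomorphy; uninformative for grouping).
C5 (derived state '1') is shared by Taxon 2, Taxon 3, Taxon 4, Taxon 7, and Taxon 9 — a synapomorphy uniting that clade.
C6 (state '1') occurs in Taxon 3 and Taxon 9 but conflicts with the nesting implied by the other characters — most parsimoniously interpreted as homoplasy.
Most parsimonious ingroup topology: (((Taxon 4,((Taxon 3,Taxon 2),Taxon 7)),Taxon 9),Taxon 8).
Changes per character on this tree: C1: 1; C2: 1; C3: 1; C4: 1; C5: 1; C6: 2.
Total = 7.

7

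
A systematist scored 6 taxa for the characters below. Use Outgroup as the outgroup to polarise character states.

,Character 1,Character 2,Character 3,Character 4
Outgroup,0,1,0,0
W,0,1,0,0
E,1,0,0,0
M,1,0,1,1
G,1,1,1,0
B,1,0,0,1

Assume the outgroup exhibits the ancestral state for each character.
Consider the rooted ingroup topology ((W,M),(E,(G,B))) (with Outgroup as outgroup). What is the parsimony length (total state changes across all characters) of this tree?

Map each character onto ((W,M),(E,(G,B))) (rooted by Outgroup) and count the minimum state changes it requires (Fitch parsimony):
Character 1: 2; Character 2: 3; Character 3: 2; Character 4: 2.
Total tree length = 9.

9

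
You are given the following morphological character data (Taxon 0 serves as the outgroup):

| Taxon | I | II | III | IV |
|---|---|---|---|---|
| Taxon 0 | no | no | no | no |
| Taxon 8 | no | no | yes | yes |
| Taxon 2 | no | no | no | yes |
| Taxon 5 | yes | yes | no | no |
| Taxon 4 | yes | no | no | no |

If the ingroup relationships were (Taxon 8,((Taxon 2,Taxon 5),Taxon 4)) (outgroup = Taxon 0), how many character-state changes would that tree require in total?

6

Map each character onto (Taxon 8,((Taxon 2,Taxon 5),Taxon 4)) (rooted by Taxon 0) and count the minimum state changes it requires (Fitch parsimony):
I: 2; II: 1; III: 1; IV: 2.
Total tree length = 6.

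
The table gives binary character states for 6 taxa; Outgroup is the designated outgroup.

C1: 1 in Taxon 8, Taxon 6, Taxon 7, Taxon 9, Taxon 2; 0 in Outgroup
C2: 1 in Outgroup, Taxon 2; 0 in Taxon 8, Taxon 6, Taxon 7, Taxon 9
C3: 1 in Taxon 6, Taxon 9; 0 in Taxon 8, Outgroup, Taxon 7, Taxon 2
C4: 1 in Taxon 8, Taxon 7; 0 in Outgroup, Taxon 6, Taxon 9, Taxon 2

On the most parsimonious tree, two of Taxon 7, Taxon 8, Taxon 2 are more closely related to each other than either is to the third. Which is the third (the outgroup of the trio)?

Taxon 2

Character polarity is set by the outgroup: the derived state is whichever differs from the outgroup's state, so for C2 the derived state is '0', and for the remaining characters it is '1'.
All ingroup taxa share the derived state '1' for C1; it defines the ingroup but does not resolve relationships within it.
C2 (derived state '0') is shared by Taxon 6, Taxon 7, Taxon 8, and Taxon 9 — a synapomorphy uniting that clade.
C3 (derived state '1') is shared by Taxon 6 and Taxon 9 — a synapomorphy uniting that clade.
C4 (derived state '1') is shared by Taxon 7 and Taxon 8 — a synapomorphy uniting that clade.
Most parsimonious ingroup topology: (((Taxon 6,Taxon 9),(Taxon 7,Taxon 8)),Taxon 2).
Taxon 7 and Taxon 8 share a more recent common ancestor with each other than either does with Taxon 2, so Taxon 2 is the least closely related of the three.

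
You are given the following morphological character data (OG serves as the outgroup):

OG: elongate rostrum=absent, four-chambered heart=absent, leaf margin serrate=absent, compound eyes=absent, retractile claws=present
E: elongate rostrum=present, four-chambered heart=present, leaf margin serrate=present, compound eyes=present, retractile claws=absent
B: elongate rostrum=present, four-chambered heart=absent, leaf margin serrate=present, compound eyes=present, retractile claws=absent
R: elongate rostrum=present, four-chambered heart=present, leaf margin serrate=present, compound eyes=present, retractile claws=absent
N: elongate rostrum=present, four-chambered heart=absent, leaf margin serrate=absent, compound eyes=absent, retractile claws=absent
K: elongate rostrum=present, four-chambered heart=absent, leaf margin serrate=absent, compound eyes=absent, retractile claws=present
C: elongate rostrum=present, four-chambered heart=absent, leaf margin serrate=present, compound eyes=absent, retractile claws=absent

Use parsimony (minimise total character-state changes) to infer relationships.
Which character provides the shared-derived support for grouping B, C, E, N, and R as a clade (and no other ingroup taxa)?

retractile claws

Character polarity is set by the outgroup: the derived state is whichever differs from the outgroup's state, so for retractile claws the derived state is 'absent', and for the remaining characters it is 'present'.
elongate rostrum (derived state 'present') is shared by all ingroup taxa — unites the whole ingroup.
Only E and R show the derived state 'present' for four-chambered heart, supporting them as a clade.
Only B, C, E, and R show the derived state 'present' for leaf margin serrate, supporting them as a clade.
compound eyes (derived state 'present') is shared by B, E, and R — a synapomorphy uniting that clade.
Only B, C, E, N, and R show the derived state 'absent' for retractile claws, supporting them as a clade.
Most parsimonious ingroup topology: (((((E,R),B),C),N),K).
The clade {B, C, E, N, R} is supported by retractile claws: its derived state 'absent' occurs in exactly those taxa and in no other taxon (including the outgroup).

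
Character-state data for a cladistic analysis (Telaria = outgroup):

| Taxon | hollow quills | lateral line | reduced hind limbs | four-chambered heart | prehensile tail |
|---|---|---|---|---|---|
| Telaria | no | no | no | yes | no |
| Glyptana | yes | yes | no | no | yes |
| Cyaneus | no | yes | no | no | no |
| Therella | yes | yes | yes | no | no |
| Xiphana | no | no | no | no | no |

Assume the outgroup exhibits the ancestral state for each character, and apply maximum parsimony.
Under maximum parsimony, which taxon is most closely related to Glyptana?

Therella

Character polarity is set by the outgroup: the derived state is whichever differs from the outgroup's state, so for four-chambered heart the derived state is 'no', and for the remaining characters it is 'yes'.
Only Glyptana and Therella show the derived state 'yes' for hollow quills, supporting them as a clade.
lateral line: derived state 'yes' in Cyaneus, Glyptana, and Therella only — synapomorphy for {Cyaneus, Glyptana, Therella}.
reduced hind limbs: derived state 'yes' in Therella only — an autapomorphy, so it tells us nothing about relationships among taxa.
four-chambered heart (derived state 'no') is shared by all ingroup taxa — unites the whole ingroup.
prehensile tail (derived state 'yes') is unique to Glyptana (autapomorphy; uninformative for grouping).
Most parsimonious ingroup topology: (((Glyptana,Therella),Cyaneus),Xiphana).
Glyptana and Therella form a cherry on this tree, so they are sister taxa.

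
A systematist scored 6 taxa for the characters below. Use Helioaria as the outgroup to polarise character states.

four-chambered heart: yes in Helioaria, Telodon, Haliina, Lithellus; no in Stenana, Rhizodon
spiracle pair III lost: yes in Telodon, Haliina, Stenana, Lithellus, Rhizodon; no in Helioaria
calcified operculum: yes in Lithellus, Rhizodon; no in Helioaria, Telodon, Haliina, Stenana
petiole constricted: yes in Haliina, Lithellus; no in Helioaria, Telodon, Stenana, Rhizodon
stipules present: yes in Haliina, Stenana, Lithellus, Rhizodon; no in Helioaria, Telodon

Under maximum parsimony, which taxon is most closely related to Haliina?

Lithellus

Character polarity is set by the outgroup: the derived state is whichever differs from the outgroup's state, so for four-chambered heart the derived state is 'no', and for the remaining characters it is 'yes'.
Only Rhizodon and Stenana show the derived state 'no' for four-chambered heart, supporting them as a clade.
All ingroup taxa share the derived state 'yes' for spiracle pair III lost; it defines the ingroup but does not resolve relationships within it.
calcified operculum (state 'yes') occurs in Lithellus and Rhizodon but conflicts with the nesting implied by the other characters — most parsimoniously interpreted as homoplasy.
petiole constricted (derived state 'yes') is shared by Haliina and Lithellus — a synapomorphy uniting that clade.
stipules present (derived state 'yes') is shared by Haliina, Lithellus, Rhizodon, and Stenana — a synapomorphy uniting that clade.
Most parsimonious ingroup topology: (Telodon,((Haliina,Lithellus),(Stenana,Rhizodon))).
Haliina and Lithellus form a cherry on this tree, so they are sister taxa.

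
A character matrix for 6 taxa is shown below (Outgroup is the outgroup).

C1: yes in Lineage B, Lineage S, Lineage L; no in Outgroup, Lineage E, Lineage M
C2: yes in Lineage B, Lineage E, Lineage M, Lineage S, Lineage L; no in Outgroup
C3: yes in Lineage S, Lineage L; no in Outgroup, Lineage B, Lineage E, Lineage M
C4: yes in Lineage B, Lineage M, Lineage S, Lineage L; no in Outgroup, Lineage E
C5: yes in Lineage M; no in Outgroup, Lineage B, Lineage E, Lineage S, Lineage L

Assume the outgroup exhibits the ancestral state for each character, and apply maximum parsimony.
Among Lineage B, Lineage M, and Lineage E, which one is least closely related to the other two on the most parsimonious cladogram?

The outgroup has state 'no' for every character, so 'yes' is the derived state throughout.
C1: derived state 'yes' in Lineage B, Lineage L, and Lineage S only — synapomorphy for {Lineage B, Lineage L, Lineage S}.
All ingroup taxa share the derived state 'yes' for C2; it defines the ingroup but does not resolve relationships within it.
Only Lineage L and Lineage S show the derived state 'yes' for C3, supporting them as a clade.
C4 (derived state 'yes') is shared by Lineage B, Lineage L, Lineage M, and Lineage S — a synapomorphy uniting that clade.
C5 (derived state 'yes') is unique to Lineage M (autapomorphy; uninformative for grouping).
Most parsimonious ingroup topology: (((Lineage B,(Lineage S,Lineage L)),Lineage M),Lineage E).
Lineage B and Lineage M share a more recent common ancestor with each other than either does with Lineage E, so Lineage E is the least closely related of the three.

Lineage E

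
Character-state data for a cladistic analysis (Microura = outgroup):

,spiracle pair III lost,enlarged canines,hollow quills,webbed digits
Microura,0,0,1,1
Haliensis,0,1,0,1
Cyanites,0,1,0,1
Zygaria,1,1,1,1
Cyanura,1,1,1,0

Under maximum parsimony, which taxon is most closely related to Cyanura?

Zygaria

Character polarity is set by the outgroup: the derived state is whichever differs from the outgroup's state, so for hollow quills, webbed digits the derived state is '0', and for the remaining characters it is '1'.
Only Cyanura and Zygaria show the derived state '1' for spiracle pair III lost, supporting them as a clade.
enlarged canines (derived state '1') is shared by all ingroup taxa — unites the whole ingroup.
hollow quills (derived state '0') is shared by Cyanites and Haliensis — a synapomorphy uniting that clade.
webbed digits (derived state '0') is unique to Cyanura (autapomorphy; uninformative for grouping).
Most parsimonious ingroup topology: ((Haliensis,Cyanites),(Zygaria,Cyanura)).
Cyanura and Zygaria form a cherry on this tree, so they are sister taxa.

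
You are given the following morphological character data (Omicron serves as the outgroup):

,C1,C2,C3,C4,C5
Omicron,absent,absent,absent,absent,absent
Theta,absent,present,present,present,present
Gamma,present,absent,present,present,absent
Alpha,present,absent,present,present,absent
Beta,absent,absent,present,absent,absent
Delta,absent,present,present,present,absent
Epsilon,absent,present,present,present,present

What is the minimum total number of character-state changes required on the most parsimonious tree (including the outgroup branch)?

5

The outgroup has state 'absent' for every character, so 'present' is the derived state throughout.
Only Alpha and Gamma show the derived state 'present' for C1, supporting them as a clade.
C2 (derived state 'present') is shared by Delta, Epsilon, and Theta — a synapomorphy uniting that clade.
C3 (derived state 'present') is shared by all ingroup taxa — unites the whole ingroup.
C4: derived state 'present' in Alpha, Delta, Epsilon, Gamma, and Theta only — synapomorphy for {Alpha, Delta, Epsilon, Gamma, Theta}.
Only Epsilon and Theta show the derived state 'present' for C5, supporting them as a clade.
Most parsimonious ingroup topology: ((((Theta,Epsilon),Delta),(Gamma,Alpha)),Beta).
Changes per character on this tree: C1: 1; C2: 1; C3: 1; C4: 1; C5: 1.
Total = 5.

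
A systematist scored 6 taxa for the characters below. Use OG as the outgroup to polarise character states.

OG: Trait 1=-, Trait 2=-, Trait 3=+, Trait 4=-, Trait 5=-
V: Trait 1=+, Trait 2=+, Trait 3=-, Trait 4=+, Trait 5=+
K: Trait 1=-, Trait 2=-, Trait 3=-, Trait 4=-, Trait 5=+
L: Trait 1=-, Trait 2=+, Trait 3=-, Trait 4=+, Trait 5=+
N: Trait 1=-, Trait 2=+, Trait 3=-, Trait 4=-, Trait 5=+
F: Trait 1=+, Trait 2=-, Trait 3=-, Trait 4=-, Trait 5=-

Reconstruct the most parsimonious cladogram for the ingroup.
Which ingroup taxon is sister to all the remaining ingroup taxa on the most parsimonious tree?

F

Character polarity is set by the outgroup: the derived state is whichever differs from the outgroup's state, so for Trait 3 the derived state is '-', and for the remaining characters it is '+'.
Trait 1 groups F and V, which is incompatible with the clades supported by the remaining characters; treating it as convergent (homoplasy) costs fewer steps than any alternative tree.
Trait 2: derived state '+' in L, N, and V only — synapomorphy for {L, N, V}.
Trait 3 (derived state '-') is shared by all ingroup taxa — unites the whole ingroup.
Trait 4 (derived state '+') is shared by L and V — a synapomorphy uniting that clade.
Trait 5: derived state '+' in K, L, N, and V only — synapomorphy for {K, L, N, V}.
Most parsimonious ingroup topology: ((((V,L),N),K),F).
F is sister to the clade containing all other ingroup taxa, so it is the earliest-diverging (most basal) ingroup lineage.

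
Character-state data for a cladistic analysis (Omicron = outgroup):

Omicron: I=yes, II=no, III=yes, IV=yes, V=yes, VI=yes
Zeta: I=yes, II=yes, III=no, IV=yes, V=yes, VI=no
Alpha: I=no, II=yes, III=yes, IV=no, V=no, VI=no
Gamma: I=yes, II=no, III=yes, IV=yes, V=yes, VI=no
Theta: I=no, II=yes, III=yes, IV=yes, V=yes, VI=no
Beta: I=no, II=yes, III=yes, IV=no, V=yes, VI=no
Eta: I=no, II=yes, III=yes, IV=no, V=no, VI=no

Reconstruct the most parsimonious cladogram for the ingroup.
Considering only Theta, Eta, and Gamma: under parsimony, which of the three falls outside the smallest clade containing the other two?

Gamma

Character polarity is set by the outgroup: the derived state is whichever differs from the outgroup's state, so for I, III, IV, V, VI the derived state is 'no', and for the remaining characters it is 'yes'.
Only Alpha, Beta, Eta, and Theta show the derived state 'no' for I, supporting them as a clade.
II (derived state 'yes') is shared by Alpha, Beta, Eta, Theta, and Zeta — a synapomorphy uniting that clade.
III: derived state 'no' in Zeta only — an autapomorphy, so it tells us nothing about relationships among taxa.
IV (derived state 'no') is shared by Alpha, Beta, and Eta — a synapomorphy uniting that clade.
V (derived state 'no') is shared by Alpha and Eta — a synapomorphy uniting that clade.
All ingroup taxa share the derived state 'no' for VI; it defines the ingroup but does not resolve relationships within it.
Most parsimonious ingroup topology: ((Zeta,(((Alpha,Eta),Beta),Theta)),Gamma).
Eta and Theta share a more recent common ancestor with each other than either does with Gamma, so Gamma is the least closely related of the three.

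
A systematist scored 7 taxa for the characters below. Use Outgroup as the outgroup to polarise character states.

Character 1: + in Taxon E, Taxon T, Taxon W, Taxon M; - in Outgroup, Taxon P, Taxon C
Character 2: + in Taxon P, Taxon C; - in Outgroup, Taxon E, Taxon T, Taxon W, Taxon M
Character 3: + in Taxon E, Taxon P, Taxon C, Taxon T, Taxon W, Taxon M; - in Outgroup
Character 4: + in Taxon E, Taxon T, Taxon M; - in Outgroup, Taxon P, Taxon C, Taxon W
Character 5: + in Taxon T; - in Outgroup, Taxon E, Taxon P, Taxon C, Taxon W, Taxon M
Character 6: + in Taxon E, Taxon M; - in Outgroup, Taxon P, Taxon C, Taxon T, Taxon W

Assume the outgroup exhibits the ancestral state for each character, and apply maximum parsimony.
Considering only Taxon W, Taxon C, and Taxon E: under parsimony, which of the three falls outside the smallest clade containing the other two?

The outgroup has state '-' for every character, so '+' is the derived state throughout.
Character 1 (derived state '+') is shared by Taxon E, Taxon M, Taxon T, and Taxon W — a synapomorphy uniting that clade.
Only Taxon C and Taxon P show the derived state '+' for Character 2, supporting them as a clade.
All ingroup taxa share the derived state '+' for Character 3; it defines the ingroup but does not resolve relationships within it.
Only Taxon E, Taxon M, and Taxon T show the derived state '+' for Character 4, supporting them as a clade.
Character 5 (derived state '+') is unique to Taxon T (autapomorphy; uninformative for grouping).
Character 6 (derived state '+') is shared by Taxon E and Taxon M — a synapomorphy uniting that clade.
Most parsimonious ingroup topology: ((((Taxon E,Taxon M),Taxon T),Taxon W),(Taxon P,Taxon C)).
Taxon E and Taxon W share a more recent common ancestor with each other than either does with Taxon C, so Taxon C is the least closely related of the three.

Taxon C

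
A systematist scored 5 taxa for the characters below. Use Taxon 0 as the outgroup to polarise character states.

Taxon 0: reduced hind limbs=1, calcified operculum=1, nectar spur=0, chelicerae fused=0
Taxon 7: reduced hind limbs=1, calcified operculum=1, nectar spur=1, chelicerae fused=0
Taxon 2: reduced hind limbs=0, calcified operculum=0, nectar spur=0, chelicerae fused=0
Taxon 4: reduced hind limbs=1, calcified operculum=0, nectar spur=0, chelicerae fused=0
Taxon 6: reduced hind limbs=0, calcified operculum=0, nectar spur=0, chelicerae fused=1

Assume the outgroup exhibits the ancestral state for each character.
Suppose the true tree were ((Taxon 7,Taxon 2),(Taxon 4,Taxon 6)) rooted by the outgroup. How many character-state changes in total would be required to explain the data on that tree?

Map each character onto ((Taxon 7,Taxon 2),(Taxon 4,Taxon 6)) (rooted by Taxon 0) and count the minimum state changes it requires (Fitch parsimony):
reduced hind limbs: 2; calcified operculum: 2; nectar spur: 1; chelicerae fused: 1.
Total tree length = 6.

6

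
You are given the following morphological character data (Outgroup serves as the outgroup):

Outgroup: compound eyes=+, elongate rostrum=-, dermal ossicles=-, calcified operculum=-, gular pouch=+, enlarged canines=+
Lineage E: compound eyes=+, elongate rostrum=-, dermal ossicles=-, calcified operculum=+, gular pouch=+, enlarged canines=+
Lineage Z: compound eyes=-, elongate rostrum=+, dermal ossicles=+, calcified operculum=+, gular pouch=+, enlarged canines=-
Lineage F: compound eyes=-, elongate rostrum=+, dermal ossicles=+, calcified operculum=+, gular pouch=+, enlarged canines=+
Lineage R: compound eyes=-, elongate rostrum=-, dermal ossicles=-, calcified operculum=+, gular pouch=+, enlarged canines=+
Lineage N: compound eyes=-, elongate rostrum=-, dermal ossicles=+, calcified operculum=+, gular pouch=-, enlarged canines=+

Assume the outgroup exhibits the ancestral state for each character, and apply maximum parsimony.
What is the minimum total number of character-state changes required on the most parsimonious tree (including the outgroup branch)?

6

Character polarity is set by the outgroup: the derived state is whichever differs from the outgroup's state, so for compound eyes, gular pouch, enlarged canines the derived state is '-', and for the remaining characters it is '+'.
compound eyes (derived state '-') is shared by Lineage F, Lineage N, Lineage R, and Lineage Z — a synapomorphy uniting that clade.
elongate rostrum: derived state '+' in Lineage F and Lineage Z only — synapomorphy for {Lineage F, Lineage Z}.
Only Lineage F, Lineage N, and Lineage Z show the derived state '+' for dermal ossicles, supporting them as a clade.
calcified operculum (derived state '+') is shared by all ingroup taxa — unites the whole ingroup.
gular pouch: derived state '-' in Lineage N only — an autapomorphy, so it tells us nothing about relationships among taxa.
enlarged canines (derived state '-') is unique to Lineage Z (autapomorphy; uninformative for grouping).
Most parsimonious ingroup topology: (Lineage E,(((Lineage Z,Lineage F),Lineage N),Lineage R)).
Changes per character on this tree: compound eyes: 1; elongate rostrum: 1; dermal ossicles: 1; calcified operculum: 1; gular pouch: 1; enlarged canines: 1.
Total = 6.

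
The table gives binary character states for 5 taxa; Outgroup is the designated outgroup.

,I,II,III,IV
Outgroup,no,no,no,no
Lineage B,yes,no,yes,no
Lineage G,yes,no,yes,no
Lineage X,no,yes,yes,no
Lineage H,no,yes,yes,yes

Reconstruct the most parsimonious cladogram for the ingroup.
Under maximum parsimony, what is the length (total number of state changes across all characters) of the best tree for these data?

4

The outgroup has state 'no' for every character, so 'yes' is the derived state throughout.
I (derived state 'yes') is shared by Lineage B and Lineage G — a synapomorphy uniting that clade.
II: derived state 'yes' in Lineage H and Lineage X only — synapomorphy for {Lineage H, Lineage X}.
All ingroup taxa share the derived state 'yes' for III; it defines the ingroup but does not resolve relationships within it.
IV: derived state 'yes' in Lineage H only — an autapomorphy, so it tells us nothing about relationships among taxa.
Most parsimonious ingroup topology: ((Lineage B,Lineage G),(Lineage X,Lineage H)).
Changes per character on this tree: I: 1; II: 1; III: 1; IV: 1.
Total = 4.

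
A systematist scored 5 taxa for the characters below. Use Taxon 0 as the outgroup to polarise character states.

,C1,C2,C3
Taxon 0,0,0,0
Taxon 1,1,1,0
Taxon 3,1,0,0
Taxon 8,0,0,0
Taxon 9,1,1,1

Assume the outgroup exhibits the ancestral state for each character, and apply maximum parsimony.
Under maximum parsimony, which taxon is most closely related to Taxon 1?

The outgroup has state '0' for every character, so '1' is the derived state throughout.
Only Taxon 1, Taxon 3, and Taxon 9 show the derived state '1' for C1, supporting them as a clade.
C2 (derived state '1') is shared by Taxon 1 and Taxon 9 — a synapomorphy uniting that clade.
C3 (derived state '1') is unique to Taxon 9 (autapomorphy; uninformative for grouping).
Most parsimonious ingroup topology: (((Taxon 1,Taxon 9),Taxon 3),Taxon 8).
Taxon 1 and Taxon 9 form a cherry on this tree, so they are sister taxa.

Taxon 9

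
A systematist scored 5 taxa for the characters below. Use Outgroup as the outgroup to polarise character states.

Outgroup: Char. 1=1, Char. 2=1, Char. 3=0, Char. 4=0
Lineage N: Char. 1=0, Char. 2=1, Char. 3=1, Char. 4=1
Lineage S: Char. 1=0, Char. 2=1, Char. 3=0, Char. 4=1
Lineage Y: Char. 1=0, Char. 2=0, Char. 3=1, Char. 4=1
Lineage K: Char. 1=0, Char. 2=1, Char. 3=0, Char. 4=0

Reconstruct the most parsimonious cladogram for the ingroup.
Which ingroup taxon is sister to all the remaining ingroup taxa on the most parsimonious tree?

Character polarity is set by the outgroup: the derived state is whichever differs from the outgroup's state, so for Char. 1, Char. 2 the derived state is '0', and for the remaining characters it is '1'.
Char. 1 (derived state '0') is shared by all ingroup taxa — unites the whole ingroup.
Char. 2 (derived state '0') is unique to Lineage Y (autapomorphy; uninformative for grouping).
Char. 3: derived state '1' in Lineage N and Lineage Y only — synapomorphy for {Lineage N, Lineage Y}.
Char. 4: derived state '1' in Lineage N, Lineage S, and Lineage Y only — synapomorphy for {Lineage N, Lineage S, Lineage Y}.
Most parsimonious ingroup topology: (((Lineage N,Lineage Y),Lineage S),Lineage K).
Lineage K is sister to the clade containing all other ingroup taxa, so it is the earliest-diverging (most basal) ingroup lineage.

Lineage K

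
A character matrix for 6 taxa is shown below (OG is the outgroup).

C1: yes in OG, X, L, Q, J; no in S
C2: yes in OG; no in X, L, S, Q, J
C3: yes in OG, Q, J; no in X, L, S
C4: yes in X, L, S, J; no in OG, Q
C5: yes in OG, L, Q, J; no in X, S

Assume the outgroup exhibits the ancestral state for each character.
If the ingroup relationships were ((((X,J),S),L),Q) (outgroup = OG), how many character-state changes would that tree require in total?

7

Map each character onto ((((X,J),S),L),Q) (rooted by OG) and count the minimum state changes it requires (Fitch parsimony):
C1: 1; C2: 1; C3: 2; C4: 1; C5: 2.
Total tree length = 7.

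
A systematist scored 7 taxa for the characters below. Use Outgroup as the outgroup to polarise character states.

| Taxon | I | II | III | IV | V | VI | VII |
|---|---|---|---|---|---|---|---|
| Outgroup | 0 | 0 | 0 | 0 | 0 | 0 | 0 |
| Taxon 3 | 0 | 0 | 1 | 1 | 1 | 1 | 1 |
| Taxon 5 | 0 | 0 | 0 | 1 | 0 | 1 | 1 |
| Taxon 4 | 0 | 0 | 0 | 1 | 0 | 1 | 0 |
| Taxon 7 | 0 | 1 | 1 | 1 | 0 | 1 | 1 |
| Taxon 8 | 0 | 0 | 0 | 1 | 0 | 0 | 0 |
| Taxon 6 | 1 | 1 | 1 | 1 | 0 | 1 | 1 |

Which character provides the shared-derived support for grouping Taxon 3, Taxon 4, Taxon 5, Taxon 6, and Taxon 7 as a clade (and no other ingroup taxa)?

VI

The outgroup has state '0' for every character, so '1' is the derived state throughout.
I (derived state '1') is unique to Taxon 6 (autapomorphy; uninformative for grouping).
II: derived state '1' in Taxon 6 and Taxon 7 only — synapomorphy for {Taxon 6, Taxon 7}.
III (derived state '1') is shared by Taxon 3, Taxon 6, and Taxon 7 — a synapomorphy uniting that clade.
IV (derived state '1') is shared by all ingroup taxa — unites the whole ingroup.
V (derived state '1') is unique to Taxon 3 (autapomorphy; uninformative for grouping).
VI (derived state '1') is shared by Taxon 3, Taxon 4, Taxon 5, Taxon 6, and Taxon 7 — a synapomorphy uniting that clade.
VII: derived state '1' in Taxon 3, Taxon 5, Taxon 6, and Taxon 7 only — synapomorphy for {Taxon 3, Taxon 5, Taxon 6, Taxon 7}.
Most parsimonious ingroup topology: ((((Taxon 3,(Taxon 7,Taxon 6)),Taxon 5),Taxon 4),Taxon 8).
The clade {Taxon 3, Taxon 4, Taxon 5, Taxon 6, Taxon 7} is supported by VI: its derived state '1' occurs in exactly those taxa and in no other taxon (including the outgroup).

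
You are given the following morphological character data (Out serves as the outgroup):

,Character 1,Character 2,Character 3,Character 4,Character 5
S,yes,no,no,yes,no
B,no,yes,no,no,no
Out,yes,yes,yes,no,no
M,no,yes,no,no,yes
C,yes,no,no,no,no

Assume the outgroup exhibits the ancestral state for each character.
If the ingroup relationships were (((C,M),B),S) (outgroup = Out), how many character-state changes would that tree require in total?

Map each character onto (((C,M),B),S) (rooted by Out) and count the minimum state changes it requires (Fitch parsimony):
Character 1: 2; Character 2: 2; Character 3: 1; Character 4: 1; Character 5: 1.
Total tree length = 7.

7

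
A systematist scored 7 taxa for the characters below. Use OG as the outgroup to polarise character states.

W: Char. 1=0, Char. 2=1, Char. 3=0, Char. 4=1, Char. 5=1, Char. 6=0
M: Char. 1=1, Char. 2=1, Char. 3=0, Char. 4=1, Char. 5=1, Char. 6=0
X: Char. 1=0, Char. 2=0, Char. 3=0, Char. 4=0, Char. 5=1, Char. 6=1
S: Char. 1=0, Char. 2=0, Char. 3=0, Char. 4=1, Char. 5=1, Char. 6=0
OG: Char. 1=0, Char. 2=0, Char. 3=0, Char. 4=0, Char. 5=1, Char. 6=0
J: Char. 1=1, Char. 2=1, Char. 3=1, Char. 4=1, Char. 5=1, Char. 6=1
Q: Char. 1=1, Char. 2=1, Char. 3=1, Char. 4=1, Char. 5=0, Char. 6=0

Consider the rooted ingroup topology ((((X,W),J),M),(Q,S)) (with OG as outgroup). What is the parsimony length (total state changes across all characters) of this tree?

13

Map each character onto ((((X,W),J),M),(Q,S)) (rooted by OG) and count the minimum state changes it requires (Fitch parsimony):
Char. 1: 3; Char. 2: 3; Char. 3: 2; Char. 4: 2; Char. 5: 1; Char. 6: 2.
Total tree length = 13.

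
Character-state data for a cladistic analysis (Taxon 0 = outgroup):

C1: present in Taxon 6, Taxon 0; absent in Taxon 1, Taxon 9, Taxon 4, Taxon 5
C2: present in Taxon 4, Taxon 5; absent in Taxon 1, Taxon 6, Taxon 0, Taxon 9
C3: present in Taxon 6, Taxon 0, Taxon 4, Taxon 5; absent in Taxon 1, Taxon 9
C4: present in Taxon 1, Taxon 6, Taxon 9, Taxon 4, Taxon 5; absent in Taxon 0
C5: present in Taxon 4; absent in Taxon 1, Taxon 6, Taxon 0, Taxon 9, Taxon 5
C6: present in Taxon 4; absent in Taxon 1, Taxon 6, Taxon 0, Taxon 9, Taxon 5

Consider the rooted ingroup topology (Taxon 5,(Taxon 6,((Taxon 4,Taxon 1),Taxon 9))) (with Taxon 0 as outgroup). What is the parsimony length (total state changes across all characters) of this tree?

Map each character onto (Taxon 5,(Taxon 6,((Taxon 4,Taxon 1),Taxon 9))) (rooted by Taxon 0) and count the minimum state changes it requires (Fitch parsimony):
C1: 2; C2: 2; C3: 2; C4: 1; C5: 1; C6: 1.
Total tree length = 9.

9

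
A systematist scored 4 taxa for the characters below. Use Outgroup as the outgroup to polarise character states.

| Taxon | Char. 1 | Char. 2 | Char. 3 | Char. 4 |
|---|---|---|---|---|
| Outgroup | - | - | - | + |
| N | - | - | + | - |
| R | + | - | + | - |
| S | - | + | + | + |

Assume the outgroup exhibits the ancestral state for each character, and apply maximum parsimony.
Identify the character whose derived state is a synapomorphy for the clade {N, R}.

Character polarity is set by the outgroup: the derived state is whichever differs from the outgroup's state, so for Char. 4 the derived state is '-', and for the remaining characters it is '+'.
Char. 1: derived state '+' in R only — an autapomorphy, so it tells us nothing about relationships among taxa.
Char. 2: derived state '+' in S only — an autapomorphy, so it tells us nothing about relationships among taxa.
All ingroup taxa share the derived state '+' for Char. 3; it defines the ingroup but does not resolve relationships within it.
Only N and R show the derived state '-' for Char. 4, supporting them as a clade.
Most parsimonious ingroup topology: ((N,R),S).
The clade {N, R} is supported by Char. 4: its derived state '-' occurs in exactly those taxa and in no other taxon (including the outgroup).

Char. 4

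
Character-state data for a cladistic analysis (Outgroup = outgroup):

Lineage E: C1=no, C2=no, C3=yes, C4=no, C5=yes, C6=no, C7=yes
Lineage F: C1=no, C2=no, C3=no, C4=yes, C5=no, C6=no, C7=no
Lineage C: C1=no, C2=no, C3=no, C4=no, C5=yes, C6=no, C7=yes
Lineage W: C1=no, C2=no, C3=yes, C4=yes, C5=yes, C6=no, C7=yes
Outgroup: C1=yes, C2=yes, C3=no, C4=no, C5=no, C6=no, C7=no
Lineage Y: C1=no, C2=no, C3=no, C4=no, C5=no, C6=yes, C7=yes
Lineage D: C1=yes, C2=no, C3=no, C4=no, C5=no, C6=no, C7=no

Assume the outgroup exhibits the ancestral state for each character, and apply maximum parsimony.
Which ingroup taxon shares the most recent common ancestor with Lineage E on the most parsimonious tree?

Character polarity is set by the outgroup: the derived state is whichever differs from the outgroup's state, so for C1, C2 the derived state is 'no', and for the remaining characters it is 'yes'.
C1 (derived state 'no') is shared by Lineage C, Lineage E, Lineage F, Lineage W, and Lineage Y — a synapomorphy uniting that clade.
All ingroup taxa share the derived state 'no' for C2; it defines the ingroup but does not resolve relationships within it.
C3: derived state 'yes' in Lineage E and Lineage W only — synapomorphy for {Lineage E, Lineage W}.
C4 groups Lineage F and Lineage W, which is incompatible with the clades supported by the remaining characters; treating it as convergent (homoplasy) costs fewer steps than any alternative tree.
C5: derived state 'yes' in Lineage C, Lineage E, and Lineage W only — synapomorphy for {Lineage C, Lineage E, Lineage W}.
C6: derived state 'yes' in Lineage Y only — an autapomorphy, so it tells us nothing about relationships among taxa.
C7: derived state 'yes' in Lineage C, Lineage E, Lineage W, and Lineage Y only — synapomorphy for {Lineage C, Lineage E, Lineage W, Lineage Y}.
Most parsimonious ingroup topology: (((Lineage Y,(Lineage C,(Lineage E,Lineage W))),Lineage F),Lineage D).
Lineage E and Lineage W form a cherry on this tree, so they are sister taxa.

Lineage W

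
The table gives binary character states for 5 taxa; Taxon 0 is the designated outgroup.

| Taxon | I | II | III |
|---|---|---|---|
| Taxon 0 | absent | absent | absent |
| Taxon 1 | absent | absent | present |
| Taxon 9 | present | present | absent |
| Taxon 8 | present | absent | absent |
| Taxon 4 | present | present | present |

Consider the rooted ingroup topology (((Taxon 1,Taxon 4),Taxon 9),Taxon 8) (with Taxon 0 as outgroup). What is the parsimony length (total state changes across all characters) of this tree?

5

Map each character onto (((Taxon 1,Taxon 4),Taxon 9),Taxon 8) (rooted by Taxon 0) and count the minimum state changes it requires (Fitch parsimony):
I: 2; II: 2; III: 1.
Total tree length = 5.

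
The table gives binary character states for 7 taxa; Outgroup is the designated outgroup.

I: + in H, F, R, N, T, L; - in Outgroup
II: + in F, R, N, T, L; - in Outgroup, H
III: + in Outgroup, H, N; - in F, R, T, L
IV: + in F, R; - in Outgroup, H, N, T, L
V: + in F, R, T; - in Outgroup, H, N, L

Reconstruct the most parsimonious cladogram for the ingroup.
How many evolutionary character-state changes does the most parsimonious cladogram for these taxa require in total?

Character polarity is set by the outgroup: the derived state is whichever differs from the outgroup's state, so for III the derived state is '-', and for the remaining characters it is '+'.
All ingroup taxa share the derived state '+' for I; it defines the ingroup but does not resolve relationships within it.
II: derived state '+' in F, L, N, R, and T only — synapomorphy for {F, L, N, R, T}.
III: derived state '-' in F, L, R, and T only — synapomorphy for {F, L, R, T}.
IV (derived state '+') is shared by F and R — a synapomorphy uniting that clade.
Only F, R, and T show the derived state '+' for V, supporting them as a clade.
Most parsimonious ingroup topology: (H,((((F,R),T),L),N)).
Changes per character on this tree: I: 1; II: 1; III: 1; IV: 1; V: 1.
Total = 5.

5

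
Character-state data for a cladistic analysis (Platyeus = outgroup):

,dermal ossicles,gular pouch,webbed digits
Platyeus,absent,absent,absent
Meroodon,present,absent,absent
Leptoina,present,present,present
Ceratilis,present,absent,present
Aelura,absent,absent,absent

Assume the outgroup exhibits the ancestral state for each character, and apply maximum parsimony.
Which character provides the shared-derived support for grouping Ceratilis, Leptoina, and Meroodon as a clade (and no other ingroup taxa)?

dermal ossicles

The outgroup has state 'absent' for every character, so 'present' is the derived state throughout.
Only Ceratilis, Leptoina, and Meroodon show the derived state 'present' for dermal ossicles, supporting them as a clade.
gular pouch (derived state 'present') is unique to Leptoina (autapomorphy; uninformative for grouping).
webbed digits (derived state 'present') is shared by Ceratilis and Leptoina — a synapomorphy uniting that clade.
Most parsimonious ingroup topology: ((Meroodon,(Leptoina,Ceratilis)),Aelura).
The clade {Ceratilis, Leptoina, Meroodon} is supported by dermal ossicles: its derived state 'present' occurs in exactly those taxa and in no other taxon (including the outgroup).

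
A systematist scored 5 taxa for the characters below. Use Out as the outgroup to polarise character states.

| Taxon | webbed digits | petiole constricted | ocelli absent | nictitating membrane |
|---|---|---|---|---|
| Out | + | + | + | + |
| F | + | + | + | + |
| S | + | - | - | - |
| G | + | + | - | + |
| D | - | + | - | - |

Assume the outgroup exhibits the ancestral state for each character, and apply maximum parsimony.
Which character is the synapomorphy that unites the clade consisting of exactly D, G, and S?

The outgroup has state '+' for every character, so '-' is the derived state throughout.
webbed digits (derived state '-') is unique to D (autapomorphy; uninformative for grouping).
petiole constricted (derived state '-') is unique to S (autapomorphy; uninformative for grouping).
Only D, G, and S show the derived state '-' for ocelli absent, supporting them as a clade.
nictitating membrane (derived state '-') is shared by D and S — a synapomorphy uniting that clade.
Most parsimonious ingroup topology: (F,((S,D),G)).
The clade {D, G, S} is supported by ocelli absent: its derived state '-' occurs in exactly those taxa and in no other taxon (including the outgroup).

ocelli absent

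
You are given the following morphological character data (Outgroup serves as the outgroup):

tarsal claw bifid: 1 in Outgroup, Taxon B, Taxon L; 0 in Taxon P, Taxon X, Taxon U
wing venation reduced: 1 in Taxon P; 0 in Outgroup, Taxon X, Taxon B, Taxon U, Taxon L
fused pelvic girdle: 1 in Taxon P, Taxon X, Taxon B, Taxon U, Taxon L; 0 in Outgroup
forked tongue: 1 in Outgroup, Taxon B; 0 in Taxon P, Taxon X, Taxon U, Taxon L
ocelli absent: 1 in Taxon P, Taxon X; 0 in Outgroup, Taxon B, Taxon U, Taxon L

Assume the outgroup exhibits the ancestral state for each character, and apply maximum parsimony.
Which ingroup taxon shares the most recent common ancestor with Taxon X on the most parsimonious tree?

Taxon P

Character polarity is set by the outgroup: the derived state is whichever differs from the outgroup's state, so for tarsal claw bifid, forked tongue the derived state is '0', and for the remaining characters it is '1'.
tarsal claw bifid (derived state '0') is shared by Taxon P, Taxon U, and Taxon X — a synapomorphy uniting that clade.
wing venation reduced (derived state '1') is unique to Taxon P (autapomorphy; uninformative for grouping).
fused pelvic girdle (derived state '1') is shared by all ingroup taxa — unites the whole ingroup.
Only Taxon L, Taxon P, Taxon U, and Taxon X show the derived state '0' for forked tongue, supporting them as a clade.
Only Taxon P and Taxon X show the derived state '1' for ocelli absent, supporting them as a clade.
Most parsimonious ingroup topology: ((((Taxon P,Taxon X),Taxon U),Taxon L),Taxon B).
Taxon X and Taxon P form a cherry on this tree, so they are sister taxa.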